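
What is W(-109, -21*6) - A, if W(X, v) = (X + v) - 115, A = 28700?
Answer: -29050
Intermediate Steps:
W(X, v) = -115 + X + v
W(-109, -21*6) - A = (-115 - 109 - 21*6) - 1*28700 = (-115 - 109 - 126) - 28700 = -350 - 28700 = -29050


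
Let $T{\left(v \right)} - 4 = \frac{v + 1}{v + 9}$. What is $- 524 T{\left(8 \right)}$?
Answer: $- \frac{40348}{17} \approx -2373.4$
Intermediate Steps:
$T{\left(v \right)} = 4 + \frac{1 + v}{9 + v}$ ($T{\left(v \right)} = 4 + \frac{v + 1}{v + 9} = 4 + \frac{1 + v}{9 + v}$)
$- 524 T{\left(8 \right)} = - 524 \frac{37 + 5 \cdot 8}{9 + 8} = - 524 \frac{37 + 40}{17} = - 524 \cdot \frac{1}{17} \cdot 77 = \left(-524\right) \frac{77}{17} = - \frac{40348}{17}$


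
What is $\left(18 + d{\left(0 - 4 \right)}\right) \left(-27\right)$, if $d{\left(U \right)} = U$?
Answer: $-378$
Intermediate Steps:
$\left(18 + d{\left(0 - 4 \right)}\right) \left(-27\right) = \left(18 + \left(0 - 4\right)\right) \left(-27\right) = \left(18 - 4\right) \left(-27\right) = 14 \left(-27\right) = -378$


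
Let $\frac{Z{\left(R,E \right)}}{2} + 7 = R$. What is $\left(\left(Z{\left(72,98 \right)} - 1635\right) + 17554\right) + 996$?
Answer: $17045$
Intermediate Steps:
$Z{\left(R,E \right)} = -14 + 2 R$
$\left(\left(Z{\left(72,98 \right)} - 1635\right) + 17554\right) + 996 = \left(\left(\left(-14 + 2 \cdot 72\right) - 1635\right) + 17554\right) + 996 = \left(\left(\left(-14 + 144\right) - 1635\right) + 17554\right) + 996 = \left(\left(130 - 1635\right) + 17554\right) + 996 = \left(-1505 + 17554\right) + 996 = 16049 + 996 = 17045$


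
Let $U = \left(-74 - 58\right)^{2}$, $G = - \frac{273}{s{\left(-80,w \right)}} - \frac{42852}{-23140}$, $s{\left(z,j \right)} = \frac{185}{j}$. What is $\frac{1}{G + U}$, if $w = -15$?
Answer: $\frac{214045}{3734654376} \approx 5.7313 \cdot 10^{-5}$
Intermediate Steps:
$G = \frac{5134296}{214045}$ ($G = - \frac{273}{185 \frac{1}{-15}} - \frac{42852}{-23140} = - \frac{273}{185 \left(- \frac{1}{15}\right)} - - \frac{10713}{5785} = - \frac{273}{- \frac{37}{3}} + \frac{10713}{5785} = \left(-273\right) \left(- \frac{3}{37}\right) + \frac{10713}{5785} = \frac{819}{37} + \frac{10713}{5785} = \frac{5134296}{214045} \approx 23.987$)
$U = 17424$ ($U = \left(-132\right)^{2} = 17424$)
$\frac{1}{G + U} = \frac{1}{\frac{5134296}{214045} + 17424} = \frac{1}{\frac{3734654376}{214045}} = \frac{214045}{3734654376}$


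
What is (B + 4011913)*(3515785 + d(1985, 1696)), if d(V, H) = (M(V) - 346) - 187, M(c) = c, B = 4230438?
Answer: 28990301904187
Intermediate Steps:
d(V, H) = -533 + V (d(V, H) = (V - 346) - 187 = (-346 + V) - 187 = -533 + V)
(B + 4011913)*(3515785 + d(1985, 1696)) = (4230438 + 4011913)*(3515785 + (-533 + 1985)) = 8242351*(3515785 + 1452) = 8242351*3517237 = 28990301904187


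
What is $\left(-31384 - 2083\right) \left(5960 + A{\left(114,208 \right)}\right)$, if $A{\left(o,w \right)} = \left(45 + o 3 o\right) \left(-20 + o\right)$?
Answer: $-122993299954$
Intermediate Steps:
$A{\left(o,w \right)} = \left(-20 + o\right) \left(45 + 3 o^{2}\right)$ ($A{\left(o,w \right)} = \left(45 + 3 o o\right) \left(-20 + o\right) = \left(45 + 3 o^{2}\right) \left(-20 + o\right) = \left(-20 + o\right) \left(45 + 3 o^{2}\right)$)
$\left(-31384 - 2083\right) \left(5960 + A{\left(114,208 \right)}\right) = \left(-31384 - 2083\right) \left(5960 + \left(-900 - 60 \cdot 114^{2} + 3 \cdot 114^{3} + 45 \cdot 114\right)\right) = - 33467 \left(5960 + \left(-900 - 779760 + 3 \cdot 1481544 + 5130\right)\right) = - 33467 \left(5960 + \left(-900 - 779760 + 4444632 + 5130\right)\right) = - 33467 \left(5960 + 3669102\right) = \left(-33467\right) 3675062 = -122993299954$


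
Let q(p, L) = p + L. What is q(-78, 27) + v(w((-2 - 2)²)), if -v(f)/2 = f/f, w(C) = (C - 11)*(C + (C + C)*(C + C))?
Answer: -53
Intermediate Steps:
q(p, L) = L + p
w(C) = (-11 + C)*(C + 4*C²) (w(C) = (-11 + C)*(C + (2*C)*(2*C)) = (-11 + C)*(C + 4*C²))
v(f) = -2 (v(f) = -2*f/f = -2*1 = -2)
q(-78, 27) + v(w((-2 - 2)²)) = (27 - 78) - 2 = -51 - 2 = -53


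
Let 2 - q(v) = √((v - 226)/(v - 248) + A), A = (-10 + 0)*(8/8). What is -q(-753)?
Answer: -2 + I*√74711/91 ≈ -2.0 + 3.0037*I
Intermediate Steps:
A = -10 (A = -80/8 = -10*1 = -10)
q(v) = 2 - √(-10 + (-226 + v)/(-248 + v)) (q(v) = 2 - √((v - 226)/(v - 248) - 10) = 2 - √((-226 + v)/(-248 + v) - 10) = 2 - √(-10 + (-226 + v)/(-248 + v)))
-q(-753) = -(2 - √(-(-2254 + 9*(-753))/(-248 - 753))) = -(2 - √(-1*(-2254 - 6777)/(-1001))) = -(2 - √(-1*(-1/1001)*(-9031))) = -(2 - √(-821/91)) = -(2 - I*√74711/91) = -2 + I*√74711/91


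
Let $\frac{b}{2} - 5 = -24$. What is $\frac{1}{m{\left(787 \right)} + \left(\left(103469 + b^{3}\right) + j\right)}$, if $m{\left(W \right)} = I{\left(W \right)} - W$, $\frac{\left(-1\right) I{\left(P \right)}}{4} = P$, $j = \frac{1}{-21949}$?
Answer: $\frac{21949}{980286237} \approx 2.239 \cdot 10^{-5}$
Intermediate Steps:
$b = -38$ ($b = 10 + 2 \left(-24\right) = 10 - 48 = -38$)
$j = - \frac{1}{21949} \approx -4.556 \cdot 10^{-5}$
$I{\left(P \right)} = - 4 P$
$m{\left(W \right)} = - 5 W$ ($m{\left(W \right)} = - 4 W - W = - 5 W$)
$\frac{1}{m{\left(787 \right)} + \left(\left(103469 + b^{3}\right) + j\right)} = \frac{1}{\left(-5\right) 787 + \left(\left(103469 + \left(-38\right)^{3}\right) - \frac{1}{21949}\right)} = \frac{1}{-3935 + \left(\left(103469 - 54872\right) - \frac{1}{21949}\right)} = \frac{1}{-3935 + \left(48597 - \frac{1}{21949}\right)} = \frac{1}{-3935 + \frac{1066655552}{21949}} = \frac{1}{\frac{980286237}{21949}} = \frac{21949}{980286237}$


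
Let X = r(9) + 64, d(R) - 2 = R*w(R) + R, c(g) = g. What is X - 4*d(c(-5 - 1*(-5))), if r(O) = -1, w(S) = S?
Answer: 55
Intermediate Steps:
d(R) = 2 + R + R**2 (d(R) = 2 + (R*R + R) = 2 + (R**2 + R) = 2 + (R + R**2) = 2 + R + R**2)
X = 63 (X = -1 + 64 = 63)
X - 4*d(c(-5 - 1*(-5))) = 63 - 4*(2 + (-5 - 1*(-5)) + (-5 - 1*(-5))**2) = 63 - 4*(2 + (-5 + 5) + (-5 + 5)**2) = 63 - 4*(2 + 0 + 0**2) = 63 - 4*(2 + 0 + 0) = 63 - 4*2 = 63 - 8 = 55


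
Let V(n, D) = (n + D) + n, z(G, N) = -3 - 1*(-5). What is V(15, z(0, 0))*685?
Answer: 21920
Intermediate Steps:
z(G, N) = 2 (z(G, N) = -3 + 5 = 2)
V(n, D) = D + 2*n (V(n, D) = (D + n) + n = D + 2*n)
V(15, z(0, 0))*685 = (2 + 2*15)*685 = (2 + 30)*685 = 32*685 = 21920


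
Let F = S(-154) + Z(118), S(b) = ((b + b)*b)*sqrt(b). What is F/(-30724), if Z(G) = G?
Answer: -59/15362 - 11858*I*sqrt(154)/7681 ≈ -0.0038406 - 19.158*I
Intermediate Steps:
S(b) = 2*b**(5/2) (S(b) = ((2*b)*b)*sqrt(b) = (2*b**2)*sqrt(b) = 2*b**(5/2))
F = 118 + 47432*I*sqrt(154) (F = 2*(-154)**(5/2) + 118 = 2*(23716*I*sqrt(154)) + 118 = 47432*I*sqrt(154) + 118 = 118 + 47432*I*sqrt(154) ≈ 118.0 + 5.8862e+5*I)
F/(-30724) = (118 + 47432*I*sqrt(154))/(-30724) = (118 + 47432*I*sqrt(154))*(-1/30724) = -59/15362 - 11858*I*sqrt(154)/7681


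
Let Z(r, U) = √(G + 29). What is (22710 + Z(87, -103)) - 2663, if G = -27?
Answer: 20047 + √2 ≈ 20048.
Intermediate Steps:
Z(r, U) = √2 (Z(r, U) = √(-27 + 29) = √2)
(22710 + Z(87, -103)) - 2663 = (22710 + √2) - 2663 = 20047 + √2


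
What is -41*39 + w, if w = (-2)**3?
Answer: -1607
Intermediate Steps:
w = -8
-41*39 + w = -41*39 - 8 = -1599 - 8 = -1607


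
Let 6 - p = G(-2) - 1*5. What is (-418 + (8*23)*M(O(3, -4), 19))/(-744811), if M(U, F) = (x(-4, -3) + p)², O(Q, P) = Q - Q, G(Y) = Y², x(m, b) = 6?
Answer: -30678/744811 ≈ -0.041189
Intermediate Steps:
O(Q, P) = 0
p = 7 (p = 6 - ((-2)² - 1*5) = 6 - (4 - 5) = 6 - 1*(-1) = 6 + 1 = 7)
M(U, F) = 169 (M(U, F) = (6 + 7)² = 13² = 169)
(-418 + (8*23)*M(O(3, -4), 19))/(-744811) = (-418 + (8*23)*169)/(-744811) = (-418 + 184*169)*(-1/744811) = (-418 + 31096)*(-1/744811) = 30678*(-1/744811) = -30678/744811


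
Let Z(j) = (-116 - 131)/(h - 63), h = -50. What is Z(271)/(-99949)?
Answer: -247/11294237 ≈ -2.1870e-5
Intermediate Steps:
Z(j) = 247/113 (Z(j) = (-116 - 131)/(-50 - 63) = -247/(-113) = -247*(-1/113) = 247/113)
Z(271)/(-99949) = (247/113)/(-99949) = (247/113)*(-1/99949) = -247/11294237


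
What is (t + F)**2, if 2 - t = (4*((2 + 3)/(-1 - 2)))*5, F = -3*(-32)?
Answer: 155236/9 ≈ 17248.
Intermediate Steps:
F = 96
t = 106/3 (t = 2 - 4*((2 + 3)/(-1 - 2))*5 = 2 - 4*(5/(-3))*5 = 2 - 4*(5*(-1/3))*5 = 2 - 4*(-5/3)*5 = 2 - (-20)*5/3 = 2 - 1*(-100/3) = 2 + 100/3 = 106/3 ≈ 35.333)
(t + F)**2 = (106/3 + 96)**2 = (394/3)**2 = 155236/9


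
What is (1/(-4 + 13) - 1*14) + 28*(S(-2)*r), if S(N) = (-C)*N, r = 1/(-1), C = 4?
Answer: -2141/9 ≈ -237.89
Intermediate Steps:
r = -1 (r = 1*(-1) = -1)
S(N) = -4*N (S(N) = (-1*4)*N = -4*N)
(1/(-4 + 13) - 1*14) + 28*(S(-2)*r) = (1/(-4 + 13) - 1*14) + 28*(-4*(-2)*(-1)) = (1/9 - 14) + 28*(8*(-1)) = (1/9 - 14) + 28*(-8) = -125/9 - 224 = -2141/9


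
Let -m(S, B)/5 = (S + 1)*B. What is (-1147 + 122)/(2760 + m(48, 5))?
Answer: -205/307 ≈ -0.66775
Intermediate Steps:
m(S, B) = -5*B*(1 + S) (m(S, B) = -5*(S + 1)*B = -5*(1 + S)*B = -5*B*(1 + S))
(-1147 + 122)/(2760 + m(48, 5)) = (-1147 + 122)/(2760 - 5*5*(1 + 48)) = -1025/(2760 - 5*5*49) = -1025/(2760 - 1225) = -1025/1535 = -1025*1/1535 = -205/307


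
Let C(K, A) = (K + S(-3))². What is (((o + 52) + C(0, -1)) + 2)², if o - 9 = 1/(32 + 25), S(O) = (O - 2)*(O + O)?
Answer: 3013131664/3249 ≈ 9.2740e+5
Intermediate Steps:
S(O) = 2*O*(-2 + O) (S(O) = (-2 + O)*(2*O) = 2*O*(-2 + O))
o = 514/57 (o = 9 + 1/(32 + 25) = 9 + 1/57 = 514/57 ≈ 9.0175)
C(K, A) = (30 + K)² (C(K, A) = (K + 2*(-3)*(-2 - 3))² = (K + 2*(-3)*(-5))² = (K + 30)² = (30 + K)²)
(((o + 52) + C(0, -1)) + 2)² = (((514/57 + 52) + (30 + 0)²) + 2)² = ((3478/57 + 30²) + 2)² = ((3478/57 + 900) + 2)² = (54778/57 + 2)² = (54892/57)² = 3013131664/3249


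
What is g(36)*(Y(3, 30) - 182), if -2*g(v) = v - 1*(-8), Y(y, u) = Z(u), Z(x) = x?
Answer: 3344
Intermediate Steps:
Y(y, u) = u
g(v) = -4 - v/2 (g(v) = -(v - 1*(-8))/2 = -(v + 8)/2 = -(8 + v)/2 = -4 - v/2)
g(36)*(Y(3, 30) - 182) = (-4 - ½*36)*(30 - 182) = (-4 - 18)*(-152) = -22*(-152) = 3344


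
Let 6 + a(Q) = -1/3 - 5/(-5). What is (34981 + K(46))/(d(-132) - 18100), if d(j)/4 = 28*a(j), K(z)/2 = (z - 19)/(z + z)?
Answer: -4827459/2580232 ≈ -1.8709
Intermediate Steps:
K(z) = (-19 + z)/z (K(z) = 2*((z - 19)/(z + z)) = 2*((-19 + z)/((2*z))) = 2*((-19 + z)*(1/(2*z))) = 2*((-19 + z)/(2*z)) = (-19 + z)/z)
a(Q) = -16/3 (a(Q) = -6 + (-1/3 - 5/(-5)) = -6 + (-1*1/3 - 5*(-1/5)) = -6 + (-1/3 + 1) = -6 + 2/3 = -16/3)
d(j) = -1792/3 (d(j) = 4*(28*(-16/3)) = 4*(-448/3) = -1792/3)
(34981 + K(46))/(d(-132) - 18100) = (34981 + (-19 + 46)/46)/(-1792/3 - 18100) = (34981 + (1/46)*27)/(-56092/3) = (34981 + 27/46)*(-3/56092) = (1609153/46)*(-3/56092) = -4827459/2580232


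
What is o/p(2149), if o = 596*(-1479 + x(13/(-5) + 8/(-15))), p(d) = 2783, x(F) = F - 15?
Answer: -13384372/41745 ≈ -320.62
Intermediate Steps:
x(F) = -15 + F
o = -13384372/15 (o = 596*(-1479 + (-15 + (13/(-5) + 8/(-15)))) = 596*(-1479 + (-15 + (13*(-⅕) + 8*(-1/15)))) = 596*(-1479 + (-15 + (-13/5 - 8/15))) = 596*(-1479 + (-15 - 47/15)) = 596*(-1479 - 272/15) = 596*(-22457/15) = -13384372/15 ≈ -8.9229e+5)
o/p(2149) = -13384372/15/2783 = -13384372/15*1/2783 = -13384372/41745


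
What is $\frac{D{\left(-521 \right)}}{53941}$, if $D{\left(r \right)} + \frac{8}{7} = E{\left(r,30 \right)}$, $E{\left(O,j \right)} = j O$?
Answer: $- \frac{109418}{377587} \approx -0.28978$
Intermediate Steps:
$E{\left(O,j \right)} = O j$
$D{\left(r \right)} = - \frac{8}{7} + 30 r$ ($D{\left(r \right)} = - \frac{8}{7} + r 30 = - \frac{8}{7} + 30 r$)
$\frac{D{\left(-521 \right)}}{53941} = \frac{- \frac{8}{7} + 30 \left(-521\right)}{53941} = \left(- \frac{8}{7} - 15630\right) \frac{1}{53941} = \left(- \frac{109418}{7}\right) \frac{1}{53941} = - \frac{109418}{377587}$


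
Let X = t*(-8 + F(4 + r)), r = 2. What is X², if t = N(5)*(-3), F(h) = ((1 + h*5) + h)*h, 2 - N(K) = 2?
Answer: 0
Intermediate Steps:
N(K) = 0 (N(K) = 2 - 1*2 = 2 - 2 = 0)
F(h) = h*(1 + 6*h) (F(h) = ((1 + 5*h) + h)*h = (1 + 6*h)*h = h*(1 + 6*h))
t = 0 (t = 0*(-3) = 0)
X = 0 (X = 0*(-8 + (4 + 2)*(1 + 6*(4 + 2))) = 0*(-8 + 6*(1 + 6*6)) = 0*(-8 + 6*(1 + 36)) = 0*(-8 + 6*37) = 0*(-8 + 222) = 0*214 = 0)
X² = 0² = 0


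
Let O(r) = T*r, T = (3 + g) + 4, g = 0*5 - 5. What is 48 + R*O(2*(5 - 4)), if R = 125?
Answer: 548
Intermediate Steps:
g = -5 (g = 0 - 5 = -5)
T = 2 (T = (3 - 5) + 4 = -2 + 4 = 2)
O(r) = 2*r
48 + R*O(2*(5 - 4)) = 48 + 125*(2*(2*(5 - 4))) = 48 + 125*(2*(2*1)) = 48 + 125*(2*2) = 48 + 125*4 = 48 + 500 = 548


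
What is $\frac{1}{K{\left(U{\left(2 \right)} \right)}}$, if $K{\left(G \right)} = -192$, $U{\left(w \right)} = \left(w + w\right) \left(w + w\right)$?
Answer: $- \frac{1}{192} \approx -0.0052083$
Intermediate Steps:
$U{\left(w \right)} = 4 w^{2}$ ($U{\left(w \right)} = 2 w 2 w = 4 w^{2}$)
$\frac{1}{K{\left(U{\left(2 \right)} \right)}} = \frac{1}{-192} = - \frac{1}{192}$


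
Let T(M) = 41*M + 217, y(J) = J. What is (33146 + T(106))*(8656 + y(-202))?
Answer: 318791886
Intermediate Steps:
T(M) = 217 + 41*M
(33146 + T(106))*(8656 + y(-202)) = (33146 + (217 + 41*106))*(8656 - 202) = (33146 + (217 + 4346))*8454 = (33146 + 4563)*8454 = 37709*8454 = 318791886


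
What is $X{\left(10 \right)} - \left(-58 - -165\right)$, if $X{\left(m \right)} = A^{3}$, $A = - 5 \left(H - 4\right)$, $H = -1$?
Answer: $15518$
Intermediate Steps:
$A = 25$ ($A = - 5 \left(-1 - 4\right) = \left(-5\right) \left(-5\right) = 25$)
$X{\left(m \right)} = 15625$ ($X{\left(m \right)} = 25^{3} = 15625$)
$X{\left(10 \right)} - \left(-58 - -165\right) = 15625 - \left(-58 - -165\right) = 15625 - \left(-58 + 165\right) = 15625 - 107 = 15518$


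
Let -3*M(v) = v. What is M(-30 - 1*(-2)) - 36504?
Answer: -109484/3 ≈ -36495.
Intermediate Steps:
M(v) = -v/3
M(-30 - 1*(-2)) - 36504 = -(-30 - 1*(-2))/3 - 36504 = -(-30 + 2)/3 - 36504 = -⅓*(-28) - 36504 = 28/3 - 36504 = -109484/3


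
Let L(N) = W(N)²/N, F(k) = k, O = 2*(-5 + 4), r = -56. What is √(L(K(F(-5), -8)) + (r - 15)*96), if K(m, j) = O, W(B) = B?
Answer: I*√6818 ≈ 82.571*I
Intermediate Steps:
O = -2 (O = 2*(-1) = -2)
K(m, j) = -2
L(N) = N (L(N) = N²/N = N)
√(L(K(F(-5), -8)) + (r - 15)*96) = √(-2 + (-56 - 15)*96) = √(-2 - 71*96) = √(-2 - 6816) = √(-6818) = I*√6818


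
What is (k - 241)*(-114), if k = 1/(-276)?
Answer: 1263823/46 ≈ 27474.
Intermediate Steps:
k = -1/276 ≈ -0.0036232
(k - 241)*(-114) = (-1/276 - 241)*(-114) = -66517/276*(-114) = 1263823/46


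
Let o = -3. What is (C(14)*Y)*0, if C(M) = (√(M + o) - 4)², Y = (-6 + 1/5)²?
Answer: 0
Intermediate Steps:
Y = 841/25 (Y = (-6 + 1*(⅕))² = (-6 + ⅕)² = (-29/5)² = 841/25 ≈ 33.640)
C(M) = (-4 + √(-3 + M))² (C(M) = (√(M - 3) - 4)² = (√(-3 + M) - 4)² = (-4 + √(-3 + M))²)
(C(14)*Y)*0 = ((-4 + √(-3 + 14))²*(841/25))*0 = ((-4 + √11)²*(841/25))*0 = (841*(-4 + √11)²/25)*0 = 0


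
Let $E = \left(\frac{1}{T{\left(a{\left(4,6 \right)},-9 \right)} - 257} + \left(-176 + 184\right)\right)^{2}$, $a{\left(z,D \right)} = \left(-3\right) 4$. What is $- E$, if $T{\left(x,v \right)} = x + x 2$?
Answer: $- \frac{5489649}{85849} \approx -63.945$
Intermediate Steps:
$a{\left(z,D \right)} = -12$
$T{\left(x,v \right)} = 3 x$ ($T{\left(x,v \right)} = x + 2 x = 3 x$)
$E = \frac{5489649}{85849}$ ($E = \left(\frac{1}{3 \left(-12\right) - 257} + \left(-176 + 184\right)\right)^{2} = \left(\frac{1}{-36 - 257} + 8\right)^{2} = \left(\frac{1}{-293} + 8\right)^{2} = \left(- \frac{1}{293} + 8\right)^{2} = \left(\frac{2343}{293}\right)^{2} = \frac{5489649}{85849} \approx 63.945$)
$- E = \left(-1\right) \frac{5489649}{85849} = - \frac{5489649}{85849}$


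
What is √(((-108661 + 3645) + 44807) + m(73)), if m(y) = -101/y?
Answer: I*√320861134/73 ≈ 245.38*I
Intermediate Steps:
√(((-108661 + 3645) + 44807) + m(73)) = √(((-108661 + 3645) + 44807) - 101/73) = √((-105016 + 44807) - 101*1/73) = √(-60209 - 101/73) = √(-4395358/73) = I*√320861134/73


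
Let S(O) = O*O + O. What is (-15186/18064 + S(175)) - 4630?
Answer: 236359847/9032 ≈ 26169.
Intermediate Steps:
S(O) = O + O² (S(O) = O² + O = O + O²)
(-15186/18064 + S(175)) - 4630 = (-15186/18064 + 175*(1 + 175)) - 4630 = (-15186*1/18064 + 175*176) - 4630 = (-7593/9032 + 30800) - 4630 = 278178007/9032 - 4630 = 236359847/9032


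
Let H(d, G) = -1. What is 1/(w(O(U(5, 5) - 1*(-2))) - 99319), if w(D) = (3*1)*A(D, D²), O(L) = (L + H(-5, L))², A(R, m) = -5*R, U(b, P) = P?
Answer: -1/99859 ≈ -1.0014e-5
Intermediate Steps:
O(L) = (-1 + L)² (O(L) = (L - 1)² = (-1 + L)²)
w(D) = -15*D (w(D) = (3*1)*(-5*D) = 3*(-5*D) = -15*D)
1/(w(O(U(5, 5) - 1*(-2))) - 99319) = 1/(-15*(-1 + (5 - 1*(-2)))² - 99319) = 1/(-15*(-1 + (5 + 2))² - 99319) = 1/(-15*(-1 + 7)² - 99319) = 1/(-15*6² - 99319) = 1/(-15*36 - 99319) = 1/(-540 - 99319) = 1/(-99859) = -1/99859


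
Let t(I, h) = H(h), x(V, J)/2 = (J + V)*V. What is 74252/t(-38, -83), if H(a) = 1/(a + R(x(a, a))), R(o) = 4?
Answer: -5865908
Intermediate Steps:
x(V, J) = 2*V*(J + V) (x(V, J) = 2*((J + V)*V) = 2*(V*(J + V)) = 2*V*(J + V))
H(a) = 1/(4 + a) (H(a) = 1/(a + 4) = 1/(4 + a))
t(I, h) = 1/(4 + h)
74252/t(-38, -83) = 74252/(1/(4 - 83)) = 74252/(1/(-79)) = 74252/(-1/79) = 74252*(-79) = -5865908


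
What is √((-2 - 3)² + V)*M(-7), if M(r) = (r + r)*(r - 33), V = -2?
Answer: 560*√23 ≈ 2685.7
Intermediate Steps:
M(r) = 2*r*(-33 + r) (M(r) = (2*r)*(-33 + r) = 2*r*(-33 + r))
√((-2 - 3)² + V)*M(-7) = √((-2 - 3)² - 2)*(2*(-7)*(-33 - 7)) = √((-5)² - 2)*(2*(-7)*(-40)) = √(25 - 2)*560 = √23*560 = 560*√23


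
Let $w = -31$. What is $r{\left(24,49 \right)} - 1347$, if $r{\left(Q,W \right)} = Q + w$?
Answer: $-1354$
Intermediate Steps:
$r{\left(Q,W \right)} = -31 + Q$ ($r{\left(Q,W \right)} = Q - 31 = -31 + Q$)
$r{\left(24,49 \right)} - 1347 = \left(-31 + 24\right) - 1347 = -7 - 1347 = -1354$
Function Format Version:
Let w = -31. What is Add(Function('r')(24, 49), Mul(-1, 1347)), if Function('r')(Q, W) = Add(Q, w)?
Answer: -1354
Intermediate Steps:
Function('r')(Q, W) = Add(-31, Q) (Function('r')(Q, W) = Add(Q, -31) = Add(-31, Q))
Add(Function('r')(24, 49), Mul(-1, 1347)) = Add(Add(-31, 24), Mul(-1, 1347)) = Add(-7, -1347) = -1354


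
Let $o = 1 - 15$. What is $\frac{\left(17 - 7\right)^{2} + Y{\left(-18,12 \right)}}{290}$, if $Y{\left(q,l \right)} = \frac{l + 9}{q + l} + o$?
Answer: $\frac{33}{116} \approx 0.28448$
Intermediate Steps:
$o = -14$ ($o = 1 - 15 = -14$)
$Y{\left(q,l \right)} = -14 + \frac{9 + l}{l + q}$ ($Y{\left(q,l \right)} = \frac{l + 9}{q + l} - 14 = \frac{9 + l}{l + q} - 14 = -14 + \frac{9 + l}{l + q}$)
$\frac{\left(17 - 7\right)^{2} + Y{\left(-18,12 \right)}}{290} = \frac{\left(17 - 7\right)^{2} + \frac{9 - -252 - 156}{12 - 18}}{290} = \left(10^{2} + \frac{9 + 252 - 156}{-6}\right) \frac{1}{290} = \left(100 - \frac{35}{2}\right) \frac{1}{290} = \frac{165}{2} \cdot \frac{1}{290} = \frac{33}{116}$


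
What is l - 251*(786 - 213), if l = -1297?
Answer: -145120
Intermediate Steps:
l - 251*(786 - 213) = -1297 - 251*(786 - 213) = -1297 - 251*573 = -1297 - 143823 = -145120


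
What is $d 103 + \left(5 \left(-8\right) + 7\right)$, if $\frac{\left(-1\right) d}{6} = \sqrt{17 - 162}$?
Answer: $-33 - 618 i \sqrt{145} \approx -33.0 - 7441.7 i$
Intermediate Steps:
$d = - 6 i \sqrt{145}$ ($d = - 6 \sqrt{17 - 162} = - 6 \sqrt{-145} = - 6 i \sqrt{145} \approx - 72.25 i$)
$d 103 + \left(5 \left(-8\right) + 7\right) = - 6 i \sqrt{145} \cdot 103 + \left(5 \left(-8\right) + 7\right) = - 618 i \sqrt{145} + \left(-40 + 7\right) = - 618 i \sqrt{145} - 33 = -33 - 618 i \sqrt{145}$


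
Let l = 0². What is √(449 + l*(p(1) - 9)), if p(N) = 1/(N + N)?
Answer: √449 ≈ 21.190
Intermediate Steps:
l = 0
p(N) = 1/(2*N)
√(449 + l*(p(1) - 9)) = √(449 + 0*((½)/1 - 9)) = √(449 + 0*((½)*1 - 9)) = √(449 + 0*(½ - 9)) = √(449 + 0*(-17/2)) = √(449 + 0) = √449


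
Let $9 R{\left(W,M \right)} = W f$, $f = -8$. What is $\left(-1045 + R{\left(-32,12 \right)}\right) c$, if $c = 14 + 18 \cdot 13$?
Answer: $- \frac{2268952}{9} \approx -2.5211 \cdot 10^{5}$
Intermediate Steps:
$R{\left(W,M \right)} = - \frac{8 W}{9}$ ($R{\left(W,M \right)} = \frac{W \left(-8\right)}{9} = \frac{\left(-8\right) W}{9} = - \frac{8 W}{9}$)
$c = 248$ ($c = 14 + 234 = 248$)
$\left(-1045 + R{\left(-32,12 \right)}\right) c = \left(-1045 - - \frac{256}{9}\right) 248 = \left(-1045 + \frac{256}{9}\right) 248 = \left(- \frac{9149}{9}\right) 248 = - \frac{2268952}{9}$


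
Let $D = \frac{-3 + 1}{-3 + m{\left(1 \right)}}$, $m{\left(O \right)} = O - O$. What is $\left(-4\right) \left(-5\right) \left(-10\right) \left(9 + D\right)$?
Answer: $- \frac{5800}{3} \approx -1933.3$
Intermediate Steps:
$m{\left(O \right)} = 0$
$D = \frac{2}{3}$ ($D = \frac{-3 + 1}{-3 + 0} = - \frac{2}{-3} = \left(-2\right) \left(- \frac{1}{3}\right) = \frac{2}{3} \approx 0.66667$)
$\left(-4\right) \left(-5\right) \left(-10\right) \left(9 + D\right) = \left(-4\right) \left(-5\right) \left(-10\right) \left(9 + \frac{2}{3}\right) = 20 \left(-10\right) \frac{29}{3} = \left(-200\right) \frac{29}{3} = - \frac{5800}{3}$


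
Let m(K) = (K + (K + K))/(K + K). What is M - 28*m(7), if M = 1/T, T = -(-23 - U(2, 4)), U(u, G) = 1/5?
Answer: -4867/116 ≈ -41.957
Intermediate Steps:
U(u, G) = ⅕
m(K) = 3/2 (m(K) = (K + 2*K)/((2*K)) = (3*K)*(1/(2*K)) = 3/2)
T = 116/5 (T = -(-23 - 1*⅕) = -(-23 - ⅕) = -1*(-116/5) = 116/5 ≈ 23.200)
M = 5/116 (M = 1/(116/5) = 5/116 ≈ 0.043103)
M - 28*m(7) = 5/116 - 28*3/2 = 5/116 - 42 = -4867/116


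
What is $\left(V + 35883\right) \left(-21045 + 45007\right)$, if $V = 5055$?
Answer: $980956356$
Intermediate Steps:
$\left(V + 35883\right) \left(-21045 + 45007\right) = \left(5055 + 35883\right) \left(-21045 + 45007\right) = 40938 \cdot 23962 = 980956356$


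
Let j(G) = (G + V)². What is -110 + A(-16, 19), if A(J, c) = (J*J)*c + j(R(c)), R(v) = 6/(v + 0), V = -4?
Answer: 1721094/361 ≈ 4767.6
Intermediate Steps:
R(v) = 6/v
j(G) = (-4 + G)² (j(G) = (G - 4)² = (-4 + G)²)
A(J, c) = (-4 + 6/c)² + c*J² (A(J, c) = (J*J)*c + (-4 + 6/c)² = J²*c + (-4 + 6/c)² = c*J² + (-4 + 6/c)² = (-4 + 6/c)² + c*J²)
-110 + A(-16, 19) = -110 + (19*(-16)² + 4*(-3 + 2*19)²/19²) = -110 + (19*256 + 4*(1/361)*(-3 + 38)²) = -110 + (4864 + 4*(1/361)*35²) = -110 + (4864 + 4*(1/361)*1225) = -110 + (4864 + 4900/361) = -110 + 1760804/361 = 1721094/361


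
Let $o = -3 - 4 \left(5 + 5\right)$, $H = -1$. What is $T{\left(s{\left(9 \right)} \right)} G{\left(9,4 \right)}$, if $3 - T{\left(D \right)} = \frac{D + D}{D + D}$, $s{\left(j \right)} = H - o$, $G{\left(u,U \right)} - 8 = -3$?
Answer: $10$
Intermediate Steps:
$G{\left(u,U \right)} = 5$ ($G{\left(u,U \right)} = 8 - 3 = 5$)
$o = -43$ ($o = -3 - 40 = -43$)
$s{\left(j \right)} = 42$ ($s{\left(j \right)} = -1 - -43 = -1 + 43 = 42$)
$T{\left(D \right)} = 2$ ($T{\left(D \right)} = 3 - \frac{D + D}{D + D} = 3 - \frac{2 D}{2 D} = 3 - 2 D \frac{1}{2 D} = 3 - 1 = 2$)
$T{\left(s{\left(9 \right)} \right)} G{\left(9,4 \right)} = 2 \cdot 5 = 10$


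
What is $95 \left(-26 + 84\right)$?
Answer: $5510$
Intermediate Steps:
$95 \left(-26 + 84\right) = 95 \cdot 58 = 5510$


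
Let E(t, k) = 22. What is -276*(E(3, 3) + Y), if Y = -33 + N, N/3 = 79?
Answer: -62376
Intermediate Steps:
N = 237 (N = 3*79 = 237)
Y = 204 (Y = -33 + 237 = 204)
-276*(E(3, 3) + Y) = -276*(22 + 204) = -276*226 = -62376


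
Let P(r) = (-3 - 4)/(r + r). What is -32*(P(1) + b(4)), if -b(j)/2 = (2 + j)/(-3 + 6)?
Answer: 240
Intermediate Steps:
b(j) = -4/3 - 2*j/3 (b(j) = -2*(2 + j)/(-3 + 6) = -2*(2 + j)/3 = -2*(⅔ + j/3) = -4/3 - 2*j/3)
P(r) = -7/(2*r) (P(r) = -7*1/(2*r) = -7/(2*r))
-32*(P(1) + b(4)) = -32*(-7/2/1 + (-4/3 - ⅔*4)) = -32*(-7/2*1 + (-4/3 - 8/3)) = -32*(-7/2 - 4) = -32*(-15/2) = 240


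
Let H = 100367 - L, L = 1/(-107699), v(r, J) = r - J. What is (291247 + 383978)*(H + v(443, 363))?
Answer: 7304612040777150/107699 ≈ 6.7824e+10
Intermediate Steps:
L = -1/107699 ≈ -9.2851e-6
H = 10809425534/107699 (H = 100367 - 1*(-1/107699) = 100367 + 1/107699 = 10809425534/107699 ≈ 1.0037e+5)
(291247 + 383978)*(H + v(443, 363)) = (291247 + 383978)*(10809425534/107699 + (443 - 1*363)) = 675225*(10809425534/107699 + (443 - 363)) = 675225*(10809425534/107699 + 80) = 675225*(10818041454/107699) = 7304612040777150/107699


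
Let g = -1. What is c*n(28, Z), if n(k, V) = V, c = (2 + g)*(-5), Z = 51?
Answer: -255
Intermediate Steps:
c = -5 (c = (2 - 1)*(-5) = 1*(-5) = -5)
c*n(28, Z) = -5*51 = -255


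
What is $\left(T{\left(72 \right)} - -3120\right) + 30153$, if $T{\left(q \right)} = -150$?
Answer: $33123$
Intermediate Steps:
$\left(T{\left(72 \right)} - -3120\right) + 30153 = \left(-150 - -3120\right) + 30153 = \left(-150 + \left(\left(-6816 + 746\right) + 9190\right)\right) + 30153 = \left(-150 + \left(-6070 + 9190\right)\right) + 30153 = \left(-150 + 3120\right) + 30153 = 2970 + 30153 = 33123$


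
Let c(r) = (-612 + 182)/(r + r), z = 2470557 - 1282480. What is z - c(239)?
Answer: 283950618/239 ≈ 1.1881e+6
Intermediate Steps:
z = 1188077
c(r) = -215/r (c(r) = -430*1/(2*r) = -215/r)
z - c(239) = 1188077 - (-215)/239 = 1188077 - 1*(-215/239) = 1188077 + 215/239 = 283950618/239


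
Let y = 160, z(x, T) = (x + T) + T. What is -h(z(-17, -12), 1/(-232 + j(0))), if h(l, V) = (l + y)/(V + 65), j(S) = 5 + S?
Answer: -27013/14754 ≈ -1.8309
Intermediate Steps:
z(x, T) = x + 2*T (z(x, T) = (T + x) + T = x + 2*T)
h(l, V) = (160 + l)/(65 + V) (h(l, V) = (l + 160)/(V + 65) = (160 + l)/(65 + V))
-h(z(-17, -12), 1/(-232 + j(0))) = -(160 + (-17 + 2*(-12)))/(65 + 1/(-232 + (5 + 0))) = -(160 + (-17 - 24))/(65 + 1/(-232 + 5)) = -(160 - 41)/(65 + 1/(-227)) = -119/(65 - 1/227) = -119/14754/227 = -227*119/14754 = -1*27013/14754 = -27013/14754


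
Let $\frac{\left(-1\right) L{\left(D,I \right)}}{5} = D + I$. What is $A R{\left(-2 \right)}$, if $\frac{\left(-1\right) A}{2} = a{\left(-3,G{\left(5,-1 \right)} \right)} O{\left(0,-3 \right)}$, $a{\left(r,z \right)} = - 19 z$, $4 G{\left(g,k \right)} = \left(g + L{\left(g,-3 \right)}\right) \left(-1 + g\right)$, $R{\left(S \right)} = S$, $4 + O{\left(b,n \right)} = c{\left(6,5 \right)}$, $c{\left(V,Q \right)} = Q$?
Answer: $380$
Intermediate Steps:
$L{\left(D,I \right)} = - 5 D - 5 I$ ($L{\left(D,I \right)} = - 5 \left(D + I\right) = - 5 D - 5 I$)
$O{\left(b,n \right)} = 1$ ($O{\left(b,n \right)} = -4 + 5 = 1$)
$G{\left(g,k \right)} = \frac{\left(-1 + g\right) \left(15 - 4 g\right)}{4}$ ($G{\left(g,k \right)} = \frac{\left(g - \left(-15 + 5 g\right)\right) \left(-1 + g\right)}{4} = \frac{\left(15 - 4 g\right) \left(-1 + g\right)}{4} = \frac{\left(-1 + g\right) \left(15 - 4 g\right)}{4}$)
$A = -190$ ($A = - 2 - 19 \left(- \frac{15}{4} - 5^{2} + \frac{19}{4} \cdot 5\right) 1 = - 2 - 19 \left(- \frac{15}{4} - 25 + \frac{95}{4}\right) 1 = - 2 \left(-19\right) \left(-5\right) 1 = - 2 \cdot 95 \cdot 1 = \left(-2\right) 95 = -190$)
$A R{\left(-2 \right)} = \left(-190\right) \left(-2\right) = 380$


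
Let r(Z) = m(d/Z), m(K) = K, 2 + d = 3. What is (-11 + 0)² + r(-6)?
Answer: 725/6 ≈ 120.83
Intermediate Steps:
d = 1 (d = -2 + 3 = 1)
r(Z) = 1/Z
(-11 + 0)² + r(-6) = (-11 + 0)² + 1/(-6) = (-11)² - ⅙ = 121 - ⅙ = 725/6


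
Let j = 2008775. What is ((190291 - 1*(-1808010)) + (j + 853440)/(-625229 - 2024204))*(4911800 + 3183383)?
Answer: 42858827243500664594/2649433 ≈ 1.6177e+13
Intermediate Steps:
((190291 - 1*(-1808010)) + (j + 853440)/(-625229 - 2024204))*(4911800 + 3183383) = ((190291 - 1*(-1808010)) + (2008775 + 853440)/(-625229 - 2024204))*(4911800 + 3183383) = ((190291 + 1808010) + 2862215/(-2649433))*8095183 = (1998301 + 2862215*(-1/2649433))*8095183 = (1998301 - 2862215/2649433)*8095183 = (5294361751118/2649433)*8095183 = 42858827243500664594/2649433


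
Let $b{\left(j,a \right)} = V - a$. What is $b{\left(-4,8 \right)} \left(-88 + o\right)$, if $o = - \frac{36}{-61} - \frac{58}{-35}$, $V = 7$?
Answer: $\frac{183082}{2135} \approx 85.753$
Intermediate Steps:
$b{\left(j,a \right)} = 7 - a$
$o = \frac{4798}{2135}$ ($o = \left(-36\right) \left(- \frac{1}{61}\right) - - \frac{58}{35} = \frac{36}{61} + \frac{58}{35} = \frac{4798}{2135} \approx 2.2473$)
$b{\left(-4,8 \right)} \left(-88 + o\right) = \left(7 - 8\right) \left(-88 + \frac{4798}{2135}\right) = \left(7 - 8\right) \left(- \frac{183082}{2135}\right) = \left(-1\right) \left(- \frac{183082}{2135}\right) = \frac{183082}{2135}$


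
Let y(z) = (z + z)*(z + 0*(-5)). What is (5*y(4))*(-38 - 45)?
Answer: -13280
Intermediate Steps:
y(z) = 2*z**2 (y(z) = (2*z)*(z + 0) = (2*z)*z = 2*z**2)
(5*y(4))*(-38 - 45) = (5*(2*4**2))*(-38 - 45) = (5*(2*16))*(-83) = (5*32)*(-83) = 160*(-83) = -13280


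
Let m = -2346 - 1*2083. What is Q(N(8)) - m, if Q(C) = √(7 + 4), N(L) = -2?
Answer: 4429 + √11 ≈ 4432.3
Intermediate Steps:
Q(C) = √11
m = -4429 (m = -2346 - 2083 = -4429)
Q(N(8)) - m = √11 - 1*(-4429) = √11 + 4429 = 4429 + √11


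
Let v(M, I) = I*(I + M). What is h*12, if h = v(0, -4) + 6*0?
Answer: 192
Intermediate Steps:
h = 16 (h = -4*(-4 + 0) + 6*0 = -4*(-4) + 0 = 16 + 0 = 16)
h*12 = 16*12 = 192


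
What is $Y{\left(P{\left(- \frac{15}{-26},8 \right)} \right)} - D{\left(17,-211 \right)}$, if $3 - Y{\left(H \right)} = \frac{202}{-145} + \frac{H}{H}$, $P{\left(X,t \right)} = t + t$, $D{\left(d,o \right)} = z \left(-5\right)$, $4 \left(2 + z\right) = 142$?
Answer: $\frac{49559}{290} \approx 170.89$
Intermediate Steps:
$z = \frac{67}{2}$ ($z = -2 + \frac{1}{4} \cdot 142 = -2 + \frac{71}{2} = \frac{67}{2} \approx 33.5$)
$D{\left(d,o \right)} = - \frac{335}{2}$ ($D{\left(d,o \right)} = \frac{67}{2} \left(-5\right) = - \frac{335}{2}$)
$P{\left(X,t \right)} = 2 t$
$Y{\left(H \right)} = \frac{492}{145}$ ($Y{\left(H \right)} = 3 - \left(\frac{202}{-145} + \frac{H}{H}\right) = 3 - \left(202 \left(- \frac{1}{145}\right) + 1\right) = 3 - \left(- \frac{202}{145} + 1\right) = 3 - - \frac{57}{145} = 3 + \frac{57}{145} = \frac{492}{145}$)
$Y{\left(P{\left(- \frac{15}{-26},8 \right)} \right)} - D{\left(17,-211 \right)} = \frac{492}{145} - - \frac{335}{2} = \frac{492}{145} + \frac{335}{2} = \frac{49559}{290}$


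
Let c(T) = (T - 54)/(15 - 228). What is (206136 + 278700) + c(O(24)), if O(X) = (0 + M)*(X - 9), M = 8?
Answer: 34423334/71 ≈ 4.8484e+5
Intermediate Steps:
O(X) = -72 + 8*X (O(X) = (0 + 8)*(X - 9) = 8*(-9 + X) = -72 + 8*X)
c(T) = 18/71 - T/213 (c(T) = (-54 + T)/(-213) = (-54 + T)*(-1/213) = 18/71 - T/213)
(206136 + 278700) + c(O(24)) = (206136 + 278700) + (18/71 - (-72 + 8*24)/213) = 484836 + (18/71 - (-72 + 192)/213) = 484836 + (18/71 - 1/213*120) = 484836 + (18/71 - 40/71) = 484836 - 22/71 = 34423334/71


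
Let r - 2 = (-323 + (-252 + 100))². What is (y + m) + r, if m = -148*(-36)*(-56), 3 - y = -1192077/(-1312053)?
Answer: -31812434397/437351 ≈ -72739.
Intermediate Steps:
y = 914694/437351 (y = 3 - (-1192077)/(-1312053) = 3 - (-1192077)*(-1)/1312053 = 3 - 1*397359/437351 = 3 - 397359/437351 = 914694/437351 ≈ 2.0914)
m = -298368 (m = -(-5328)*(-56) = -1*298368 = -298368)
r = 225627 (r = 2 + (-323 + (-252 + 100))² = 2 + (-323 - 152)² = 2 + (-475)² = 2 + 225625 = 225627)
(y + m) + r = (914694/437351 - 298368) + 225627 = -130490628474/437351 + 225627 = -31812434397/437351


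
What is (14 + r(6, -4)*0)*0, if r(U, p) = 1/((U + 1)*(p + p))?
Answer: 0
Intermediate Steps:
r(U, p) = 1/(2*p*(1 + U)) (r(U, p) = 1/((1 + U)*(2*p)) = 1/(2*p*(1 + U)))
(14 + r(6, -4)*0)*0 = (14 + ((1/2)/(-4*(1 + 6)))*0)*0 = (14 + ((1/2)*(-1/4)/7)*0)*0 = (14 + ((1/2)*(-1/4)*(1/7))*0)*0 = (14 - 1/56*0)*0 = (14 + 0)*0 = 14*0 = 0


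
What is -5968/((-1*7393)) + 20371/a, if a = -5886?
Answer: -115475155/43515198 ≈ -2.6537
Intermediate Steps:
-5968/((-1*7393)) + 20371/a = -5968/((-1*7393)) + 20371/(-5886) = -5968/(-7393) + 20371*(-1/5886) = -5968*(-1/7393) - 20371/5886 = 5968/7393 - 20371/5886 = -115475155/43515198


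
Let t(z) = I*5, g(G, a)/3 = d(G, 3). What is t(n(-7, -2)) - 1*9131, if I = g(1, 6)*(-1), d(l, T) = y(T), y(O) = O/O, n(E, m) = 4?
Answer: -9146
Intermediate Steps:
y(O) = 1
d(l, T) = 1
g(G, a) = 3 (g(G, a) = 3*1 = 3)
I = -3 (I = 3*(-1) = -3)
t(z) = -15 (t(z) = -3*5 = -15)
t(n(-7, -2)) - 1*9131 = -15 - 1*9131 = -15 - 9131 = -9146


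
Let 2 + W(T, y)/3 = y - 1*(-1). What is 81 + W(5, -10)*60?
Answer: -1899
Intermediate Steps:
W(T, y) = -3 + 3*y (W(T, y) = -6 + 3*(y - 1*(-1)) = -6 + 3*(y + 1) = -6 + 3*(1 + y) = -6 + (3 + 3*y) = -3 + 3*y)
81 + W(5, -10)*60 = 81 + (-3 + 3*(-10))*60 = 81 + (-3 - 30)*60 = 81 - 33*60 = 81 - 1980 = -1899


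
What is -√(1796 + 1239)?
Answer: -√3035 ≈ -55.091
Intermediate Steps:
-√(1796 + 1239) = -√3035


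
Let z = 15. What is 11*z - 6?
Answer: 159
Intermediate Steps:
11*z - 6 = 11*15 - 6 = 165 - 6 = 159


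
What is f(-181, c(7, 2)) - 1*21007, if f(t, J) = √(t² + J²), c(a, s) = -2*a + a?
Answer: -21007 + √32810 ≈ -20826.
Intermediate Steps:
c(a, s) = -a
f(t, J) = √(J² + t²)
f(-181, c(7, 2)) - 1*21007 = √((-1*7)² + (-181)²) - 1*21007 = √((-7)² + 32761) - 21007 = √(49 + 32761) - 21007 = √32810 - 21007 = -21007 + √32810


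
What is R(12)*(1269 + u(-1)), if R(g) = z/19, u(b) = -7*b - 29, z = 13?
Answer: 16211/19 ≈ 853.21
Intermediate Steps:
u(b) = -29 - 7*b
R(g) = 13/19
R(12)*(1269 + u(-1)) = 13*(1269 + (-29 - 7*(-1)))/19 = 13*(1269 + (-29 + 7))/19 = 13*(1269 - 22)/19 = (13/19)*1247 = 16211/19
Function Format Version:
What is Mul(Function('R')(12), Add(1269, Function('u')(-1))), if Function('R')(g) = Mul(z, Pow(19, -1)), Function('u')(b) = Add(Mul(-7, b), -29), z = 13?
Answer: Rational(16211, 19) ≈ 853.21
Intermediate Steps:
Function('u')(b) = Add(-29, Mul(-7, b))
Function('R')(g) = Rational(13, 19) (Function('R')(g) = Mul(13, Pow(19, -1)) = Mul(13, Rational(1, 19)) = Rational(13, 19))
Mul(Function('R')(12), Add(1269, Function('u')(-1))) = Mul(Rational(13, 19), Add(1269, Add(-29, Mul(-7, -1)))) = Mul(Rational(13, 19), Add(1269, Add(-29, 7))) = Mul(Rational(13, 19), Add(1269, -22)) = Mul(Rational(13, 19), 1247) = Rational(16211, 19)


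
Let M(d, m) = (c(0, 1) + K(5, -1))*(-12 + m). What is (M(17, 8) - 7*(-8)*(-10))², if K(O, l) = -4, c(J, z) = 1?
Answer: 300304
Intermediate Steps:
M(d, m) = 36 - 3*m (M(d, m) = (1 - 4)*(-12 + m) = -3*(-12 + m) = 36 - 3*m)
(M(17, 8) - 7*(-8)*(-10))² = ((36 - 3*8) - 7*(-8)*(-10))² = ((36 - 24) + 56*(-10))² = (12 - 560)² = (-548)² = 300304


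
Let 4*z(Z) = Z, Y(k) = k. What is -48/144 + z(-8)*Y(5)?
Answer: -31/3 ≈ -10.333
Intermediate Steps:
z(Z) = Z/4
-48/144 + z(-8)*Y(5) = -48/144 + ((¼)*(-8))*5 = -48*1/144 - 2*5 = -⅓ - 10 = -31/3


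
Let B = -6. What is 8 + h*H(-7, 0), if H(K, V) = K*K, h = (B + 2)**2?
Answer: 792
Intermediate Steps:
h = 16 (h = (-6 + 2)**2 = (-4)**2 = 16)
H(K, V) = K**2
8 + h*H(-7, 0) = 8 + 16*(-7)**2 = 8 + 16*49 = 8 + 784 = 792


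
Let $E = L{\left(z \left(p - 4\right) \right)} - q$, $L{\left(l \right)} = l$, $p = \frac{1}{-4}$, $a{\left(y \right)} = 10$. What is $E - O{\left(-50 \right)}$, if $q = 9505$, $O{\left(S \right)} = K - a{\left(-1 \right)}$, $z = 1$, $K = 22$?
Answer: $- \frac{38085}{4} \approx -9521.3$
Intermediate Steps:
$p = - \frac{1}{4} \approx -0.25$
$O{\left(S \right)} = 12$ ($O{\left(S \right)} = 22 - 10 = 12$)
$E = - \frac{38037}{4}$ ($E = 1 \left(- \frac{1}{4} - 4\right) - 9505 = 1 \left(- \frac{17}{4}\right) - 9505 = - \frac{17}{4} - 9505 = - \frac{38037}{4} \approx -9509.3$)
$E - O{\left(-50 \right)} = - \frac{38037}{4} - 12 = - \frac{38085}{4}$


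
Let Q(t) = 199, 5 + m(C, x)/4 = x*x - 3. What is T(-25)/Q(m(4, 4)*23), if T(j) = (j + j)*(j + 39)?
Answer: -700/199 ≈ -3.5176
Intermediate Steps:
m(C, x) = -32 + 4*x**2 (m(C, x) = -20 + 4*(x*x - 3) = -20 + 4*(x**2 - 3) = -20 + 4*(-3 + x**2) = -20 + (-12 + 4*x**2) = -32 + 4*x**2)
T(j) = 2*j*(39 + j) (T(j) = (2*j)*(39 + j) = 2*j*(39 + j))
T(-25)/Q(m(4, 4)*23) = (2*(-25)*(39 - 25))/199 = (2*(-25)*14)*(1/199) = -700*1/199 = -700/199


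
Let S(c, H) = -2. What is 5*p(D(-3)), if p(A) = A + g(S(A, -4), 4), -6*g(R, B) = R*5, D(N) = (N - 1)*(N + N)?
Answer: 385/3 ≈ 128.33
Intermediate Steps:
D(N) = 2*N*(-1 + N) (D(N) = (-1 + N)*(2*N) = 2*N*(-1 + N))
g(R, B) = -5*R/6 (g(R, B) = -R*5/6 = -5*R/6)
p(A) = 5/3 + A (p(A) = A - ⅚*(-2) = A + 5/3 = 5/3 + A)
5*p(D(-3)) = 5*(5/3 + 2*(-3)*(-1 - 3)) = 5*(5/3 + 2*(-3)*(-4)) = 5*(5/3 + 24) = 5*(77/3) = 385/3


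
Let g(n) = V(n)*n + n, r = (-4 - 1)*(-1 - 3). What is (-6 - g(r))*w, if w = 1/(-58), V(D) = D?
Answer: 213/29 ≈ 7.3448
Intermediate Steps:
r = 20 (r = -5*(-4) = 20)
g(n) = n + n**2 (g(n) = n*n + n = n**2 + n = n + n**2)
w = -1/58 ≈ -0.017241
(-6 - g(r))*w = (-6 - 20*(1 + 20))*(-1/58) = (-6 - 20*21)*(-1/58) = (-6 - 1*420)*(-1/58) = (-6 - 420)*(-1/58) = -426*(-1/58) = 213/29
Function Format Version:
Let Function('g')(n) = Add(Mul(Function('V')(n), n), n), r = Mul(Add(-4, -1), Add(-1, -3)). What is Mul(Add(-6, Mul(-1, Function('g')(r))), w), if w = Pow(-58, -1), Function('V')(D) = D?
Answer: Rational(213, 29) ≈ 7.3448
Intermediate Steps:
r = 20 (r = Mul(-5, -4) = 20)
Function('g')(n) = Add(n, Pow(n, 2)) (Function('g')(n) = Add(Mul(n, n), n) = Add(Pow(n, 2), n) = Add(n, Pow(n, 2)))
w = Rational(-1, 58) ≈ -0.017241
Mul(Add(-6, Mul(-1, Function('g')(r))), w) = Mul(Add(-6, Mul(-1, Mul(20, Add(1, 20)))), Rational(-1, 58)) = Mul(Add(-6, Mul(-1, Mul(20, 21))), Rational(-1, 58)) = Mul(Add(-6, Mul(-1, 420)), Rational(-1, 58)) = Mul(Add(-6, -420), Rational(-1, 58)) = Mul(-426, Rational(-1, 58)) = Rational(213, 29)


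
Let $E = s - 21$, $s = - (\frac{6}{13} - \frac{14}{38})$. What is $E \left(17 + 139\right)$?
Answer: $- \frac{62520}{19} \approx -3290.5$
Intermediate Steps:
$s = - \frac{23}{247}$ ($s = - (6 \cdot \frac{1}{13} - \frac{7}{19}) = - (\frac{6}{13} - \frac{7}{19}) = \left(-1\right) \frac{23}{247} = - \frac{23}{247} \approx -0.093117$)
$E = - \frac{5210}{247}$ ($E = - \frac{23}{247} - 21 = - \frac{5210}{247} \approx -21.093$)
$E \left(17 + 139\right) = - \frac{5210 \left(17 + 139\right)}{247} = \left(- \frac{5210}{247}\right) 156 = - \frac{62520}{19}$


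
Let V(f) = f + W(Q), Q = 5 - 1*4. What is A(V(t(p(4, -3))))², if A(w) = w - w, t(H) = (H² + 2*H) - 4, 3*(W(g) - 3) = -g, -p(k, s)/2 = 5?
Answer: 0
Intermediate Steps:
Q = 1 (Q = 5 - 4 = 1)
p(k, s) = -10 (p(k, s) = -2*5 = -10)
W(g) = 3 - g/3 (W(g) = 3 + (-g)/3 = 3 - g/3)
t(H) = -4 + H² + 2*H
V(f) = 8/3 + f (V(f) = f + (3 - ⅓*1) = f + (3 - ⅓) = f + 8/3 = 8/3 + f)
A(w) = 0
A(V(t(p(4, -3))))² = 0² = 0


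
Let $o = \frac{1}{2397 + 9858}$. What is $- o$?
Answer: $- \frac{1}{12255} \approx -8.1599 \cdot 10^{-5}$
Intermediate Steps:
$o = \frac{1}{12255} \approx 8.1599 \cdot 10^{-5}$
$- o = \left(-1\right) \frac{1}{12255} = - \frac{1}{12255}$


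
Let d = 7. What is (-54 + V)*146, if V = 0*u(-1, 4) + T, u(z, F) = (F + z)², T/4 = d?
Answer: -3796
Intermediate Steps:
T = 28 (T = 4*7 = 28)
V = 28 (V = 0*(4 - 1)² + 28 = 0*3² + 28 = 0*9 + 28 = 0 + 28 = 28)
(-54 + V)*146 = (-54 + 28)*146 = -26*146 = -3796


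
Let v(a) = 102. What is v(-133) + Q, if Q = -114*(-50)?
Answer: 5802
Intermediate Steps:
Q = 5700
v(-133) + Q = 102 + 5700 = 5802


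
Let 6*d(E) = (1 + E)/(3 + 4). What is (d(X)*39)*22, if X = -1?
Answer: 0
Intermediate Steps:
d(E) = 1/42 + E/42 (d(E) = ((1 + E)/(3 + 4))/6 = ((1 + E)/7)/6 = ((1 + E)*(⅐))/6 = (⅐ + E/7)/6 = 1/42 + E/42)
(d(X)*39)*22 = ((1/42 + (1/42)*(-1))*39)*22 = ((1/42 - 1/42)*39)*22 = (0*39)*22 = 0*22 = 0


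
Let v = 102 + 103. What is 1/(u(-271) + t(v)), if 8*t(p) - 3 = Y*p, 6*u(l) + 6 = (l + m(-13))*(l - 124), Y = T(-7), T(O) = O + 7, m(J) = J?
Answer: 24/448705 ≈ 5.3487e-5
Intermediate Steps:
T(O) = 7 + O
Y = 0 (Y = 7 - 7 = 0)
u(l) = -1 + (-124 + l)*(-13 + l)/6 (u(l) = -1 + ((l - 13)*(l - 124))/6 = -1 + ((-13 + l)*(-124 + l))/6 = -1 + ((-124 + l)*(-13 + l))/6 = -1 + (-124 + l)*(-13 + l)/6)
v = 205
t(p) = 3/8 (t(p) = 3/8 + (0*p)/8 = 3/8 + (⅛)*0 = 3/8 + 0 = 3/8)
1/(u(-271) + t(v)) = 1/((803/3 - 137/6*(-271) + (⅙)*(-271)²) + 3/8) = 1/((803/3 + 37127/6 + (⅙)*73441) + 3/8) = 1/((803/3 + 37127/6 + 73441/6) + 3/8) = 1/(56087/3 + 3/8) = 1/(448705/24) = 24/448705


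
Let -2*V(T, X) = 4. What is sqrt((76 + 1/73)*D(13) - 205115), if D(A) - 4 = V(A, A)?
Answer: 7*I*sqrt(22290769)/73 ≈ 452.73*I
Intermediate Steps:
V(T, X) = -2 (V(T, X) = -1/2*4 = -2)
D(A) = 2 (D(A) = 4 - 2 = 2)
sqrt((76 + 1/73)*D(13) - 205115) = sqrt((76 + 1/73)*2 - 205115) = sqrt((5549/73)*2 - 205115) = sqrt(11098/73 - 205115) = sqrt(-14962297/73) = 7*I*sqrt(22290769)/73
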